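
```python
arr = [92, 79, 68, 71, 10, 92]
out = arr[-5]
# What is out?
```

arr has length 6. Negative index -5 maps to positive index 6 + (-5) = 1. arr[1] = 79.

79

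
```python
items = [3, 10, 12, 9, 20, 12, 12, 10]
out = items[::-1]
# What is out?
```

items has length 8. The slice items[::-1] selects indices [7, 6, 5, 4, 3, 2, 1, 0] (7->10, 6->12, 5->12, 4->20, 3->9, 2->12, 1->10, 0->3), giving [10, 12, 12, 20, 9, 12, 10, 3].

[10, 12, 12, 20, 9, 12, 10, 3]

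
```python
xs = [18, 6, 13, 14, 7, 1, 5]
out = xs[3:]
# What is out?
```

xs has length 7. The slice xs[3:] selects indices [3, 4, 5, 6] (3->14, 4->7, 5->1, 6->5), giving [14, 7, 1, 5].

[14, 7, 1, 5]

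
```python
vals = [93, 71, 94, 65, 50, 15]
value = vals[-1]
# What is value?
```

vals has length 6. Negative index -1 maps to positive index 6 + (-1) = 5. vals[5] = 15.

15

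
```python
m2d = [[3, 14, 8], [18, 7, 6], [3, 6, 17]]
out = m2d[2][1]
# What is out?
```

m2d[2] = [3, 6, 17]. Taking column 1 of that row yields 6.

6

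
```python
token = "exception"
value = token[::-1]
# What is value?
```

token has length 9. The slice token[::-1] selects indices [8, 7, 6, 5, 4, 3, 2, 1, 0] (8->'n', 7->'o', 6->'i', 5->'t', 4->'p', 3->'e', 2->'c', 1->'x', 0->'e'), giving 'noitpecxe'.

'noitpecxe'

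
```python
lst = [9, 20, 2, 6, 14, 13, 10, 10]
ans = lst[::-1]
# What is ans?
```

lst has length 8. The slice lst[::-1] selects indices [7, 6, 5, 4, 3, 2, 1, 0] (7->10, 6->10, 5->13, 4->14, 3->6, 2->2, 1->20, 0->9), giving [10, 10, 13, 14, 6, 2, 20, 9].

[10, 10, 13, 14, 6, 2, 20, 9]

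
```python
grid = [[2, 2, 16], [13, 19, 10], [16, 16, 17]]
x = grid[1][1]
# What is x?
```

grid[1] = [13, 19, 10]. Taking column 1 of that row yields 19.

19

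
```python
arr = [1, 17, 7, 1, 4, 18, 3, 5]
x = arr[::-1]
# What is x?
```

arr has length 8. The slice arr[::-1] selects indices [7, 6, 5, 4, 3, 2, 1, 0] (7->5, 6->3, 5->18, 4->4, 3->1, 2->7, 1->17, 0->1), giving [5, 3, 18, 4, 1, 7, 17, 1].

[5, 3, 18, 4, 1, 7, 17, 1]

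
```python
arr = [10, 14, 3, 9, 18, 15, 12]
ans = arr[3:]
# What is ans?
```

arr has length 7. The slice arr[3:] selects indices [3, 4, 5, 6] (3->9, 4->18, 5->15, 6->12), giving [9, 18, 15, 12].

[9, 18, 15, 12]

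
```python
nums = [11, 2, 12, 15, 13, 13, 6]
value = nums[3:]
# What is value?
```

nums has length 7. The slice nums[3:] selects indices [3, 4, 5, 6] (3->15, 4->13, 5->13, 6->6), giving [15, 13, 13, 6].

[15, 13, 13, 6]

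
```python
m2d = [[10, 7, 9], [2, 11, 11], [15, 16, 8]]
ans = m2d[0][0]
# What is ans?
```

m2d[0] = [10, 7, 9]. Taking column 0 of that row yields 10.

10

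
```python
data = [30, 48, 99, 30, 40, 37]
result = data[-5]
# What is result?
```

data has length 6. Negative index -5 maps to positive index 6 + (-5) = 1. data[1] = 48.

48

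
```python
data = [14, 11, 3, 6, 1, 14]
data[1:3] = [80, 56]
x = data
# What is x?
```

data starts as [14, 11, 3, 6, 1, 14] (length 6). The slice data[1:3] covers indices [1, 2] with values [11, 3]. Replacing that slice with [80, 56] (same length) produces [14, 80, 56, 6, 1, 14].

[14, 80, 56, 6, 1, 14]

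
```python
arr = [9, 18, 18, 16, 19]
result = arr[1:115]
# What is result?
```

arr has length 5. The slice arr[1:115] selects indices [1, 2, 3, 4] (1->18, 2->18, 3->16, 4->19), giving [18, 18, 16, 19].

[18, 18, 16, 19]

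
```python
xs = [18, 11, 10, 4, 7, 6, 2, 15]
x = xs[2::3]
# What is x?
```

xs has length 8. The slice xs[2::3] selects indices [2, 5] (2->10, 5->6), giving [10, 6].

[10, 6]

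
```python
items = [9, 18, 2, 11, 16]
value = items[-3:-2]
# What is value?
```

items has length 5. The slice items[-3:-2] selects indices [2] (2->2), giving [2].

[2]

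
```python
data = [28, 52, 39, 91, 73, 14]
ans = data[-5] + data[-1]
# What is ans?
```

data has length 6. Negative index -5 maps to positive index 6 + (-5) = 1. data[1] = 52.
data has length 6. Negative index -1 maps to positive index 6 + (-1) = 5. data[5] = 14.
Sum: 52 + 14 = 66.

66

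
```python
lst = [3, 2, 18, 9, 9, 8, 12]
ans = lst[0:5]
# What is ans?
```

lst has length 7. The slice lst[0:5] selects indices [0, 1, 2, 3, 4] (0->3, 1->2, 2->18, 3->9, 4->9), giving [3, 2, 18, 9, 9].

[3, 2, 18, 9, 9]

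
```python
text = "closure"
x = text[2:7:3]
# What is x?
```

text has length 7. The slice text[2:7:3] selects indices [2, 5] (2->'o', 5->'r'), giving 'or'.

'or'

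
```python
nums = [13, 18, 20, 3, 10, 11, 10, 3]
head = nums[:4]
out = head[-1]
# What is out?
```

nums has length 8. The slice nums[:4] selects indices [0, 1, 2, 3] (0->13, 1->18, 2->20, 3->3), giving [13, 18, 20, 3]. So head = [13, 18, 20, 3]. Then head[-1] = 3.

3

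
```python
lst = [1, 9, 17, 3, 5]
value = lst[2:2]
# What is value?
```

lst has length 5. The slice lst[2:2] resolves to an empty index range, so the result is [].

[]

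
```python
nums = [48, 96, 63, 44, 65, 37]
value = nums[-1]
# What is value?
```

nums has length 6. Negative index -1 maps to positive index 6 + (-1) = 5. nums[5] = 37.

37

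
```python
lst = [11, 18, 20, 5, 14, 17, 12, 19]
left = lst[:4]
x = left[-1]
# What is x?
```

lst has length 8. The slice lst[:4] selects indices [0, 1, 2, 3] (0->11, 1->18, 2->20, 3->5), giving [11, 18, 20, 5]. So left = [11, 18, 20, 5]. Then left[-1] = 5.

5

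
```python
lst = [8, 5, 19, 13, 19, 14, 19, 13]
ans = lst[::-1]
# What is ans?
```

lst has length 8. The slice lst[::-1] selects indices [7, 6, 5, 4, 3, 2, 1, 0] (7->13, 6->19, 5->14, 4->19, 3->13, 2->19, 1->5, 0->8), giving [13, 19, 14, 19, 13, 19, 5, 8].

[13, 19, 14, 19, 13, 19, 5, 8]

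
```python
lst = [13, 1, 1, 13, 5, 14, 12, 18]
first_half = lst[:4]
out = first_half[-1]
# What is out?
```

lst has length 8. The slice lst[:4] selects indices [0, 1, 2, 3] (0->13, 1->1, 2->1, 3->13), giving [13, 1, 1, 13]. So first_half = [13, 1, 1, 13]. Then first_half[-1] = 13.

13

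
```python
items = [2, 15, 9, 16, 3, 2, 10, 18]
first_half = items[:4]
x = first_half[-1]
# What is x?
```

items has length 8. The slice items[:4] selects indices [0, 1, 2, 3] (0->2, 1->15, 2->9, 3->16), giving [2, 15, 9, 16]. So first_half = [2, 15, 9, 16]. Then first_half[-1] = 16.

16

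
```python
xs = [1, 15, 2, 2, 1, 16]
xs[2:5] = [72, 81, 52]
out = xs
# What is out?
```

xs starts as [1, 15, 2, 2, 1, 16] (length 6). The slice xs[2:5] covers indices [2, 3, 4] with values [2, 2, 1]. Replacing that slice with [72, 81, 52] (same length) produces [1, 15, 72, 81, 52, 16].

[1, 15, 72, 81, 52, 16]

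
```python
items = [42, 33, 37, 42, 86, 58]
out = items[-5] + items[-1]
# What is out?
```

items has length 6. Negative index -5 maps to positive index 6 + (-5) = 1. items[1] = 33.
items has length 6. Negative index -1 maps to positive index 6 + (-1) = 5. items[5] = 58.
Sum: 33 + 58 = 91.

91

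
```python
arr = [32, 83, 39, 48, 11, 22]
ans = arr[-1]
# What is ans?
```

arr has length 6. Negative index -1 maps to positive index 6 + (-1) = 5. arr[5] = 22.

22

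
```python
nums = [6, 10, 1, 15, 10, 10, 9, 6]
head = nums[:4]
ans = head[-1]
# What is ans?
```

nums has length 8. The slice nums[:4] selects indices [0, 1, 2, 3] (0->6, 1->10, 2->1, 3->15), giving [6, 10, 1, 15]. So head = [6, 10, 1, 15]. Then head[-1] = 15.

15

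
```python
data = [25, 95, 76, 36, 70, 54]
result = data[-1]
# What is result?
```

data has length 6. Negative index -1 maps to positive index 6 + (-1) = 5. data[5] = 54.

54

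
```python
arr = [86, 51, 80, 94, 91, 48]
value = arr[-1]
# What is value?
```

arr has length 6. Negative index -1 maps to positive index 6 + (-1) = 5. arr[5] = 48.

48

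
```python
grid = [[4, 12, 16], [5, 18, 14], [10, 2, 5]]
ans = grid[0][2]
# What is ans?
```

grid[0] = [4, 12, 16]. Taking column 2 of that row yields 16.

16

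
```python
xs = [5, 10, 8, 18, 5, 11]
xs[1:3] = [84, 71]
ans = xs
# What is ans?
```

xs starts as [5, 10, 8, 18, 5, 11] (length 6). The slice xs[1:3] covers indices [1, 2] with values [10, 8]. Replacing that slice with [84, 71] (same length) produces [5, 84, 71, 18, 5, 11].

[5, 84, 71, 18, 5, 11]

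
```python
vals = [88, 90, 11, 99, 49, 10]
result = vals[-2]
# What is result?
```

vals has length 6. Negative index -2 maps to positive index 6 + (-2) = 4. vals[4] = 49.

49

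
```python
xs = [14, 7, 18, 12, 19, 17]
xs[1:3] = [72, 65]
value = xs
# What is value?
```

xs starts as [14, 7, 18, 12, 19, 17] (length 6). The slice xs[1:3] covers indices [1, 2] with values [7, 18]. Replacing that slice with [72, 65] (same length) produces [14, 72, 65, 12, 19, 17].

[14, 72, 65, 12, 19, 17]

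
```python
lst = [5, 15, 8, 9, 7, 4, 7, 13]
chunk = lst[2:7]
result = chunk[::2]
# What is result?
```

lst has length 8. The slice lst[2:7] selects indices [2, 3, 4, 5, 6] (2->8, 3->9, 4->7, 5->4, 6->7), giving [8, 9, 7, 4, 7]. So chunk = [8, 9, 7, 4, 7]. chunk has length 5. The slice chunk[::2] selects indices [0, 2, 4] (0->8, 2->7, 4->7), giving [8, 7, 7].

[8, 7, 7]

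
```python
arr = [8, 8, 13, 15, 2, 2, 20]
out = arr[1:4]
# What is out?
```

arr has length 7. The slice arr[1:4] selects indices [1, 2, 3] (1->8, 2->13, 3->15), giving [8, 13, 15].

[8, 13, 15]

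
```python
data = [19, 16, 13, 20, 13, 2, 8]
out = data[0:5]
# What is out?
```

data has length 7. The slice data[0:5] selects indices [0, 1, 2, 3, 4] (0->19, 1->16, 2->13, 3->20, 4->13), giving [19, 16, 13, 20, 13].

[19, 16, 13, 20, 13]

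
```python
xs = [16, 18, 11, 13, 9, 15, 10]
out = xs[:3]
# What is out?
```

xs has length 7. The slice xs[:3] selects indices [0, 1, 2] (0->16, 1->18, 2->11), giving [16, 18, 11].

[16, 18, 11]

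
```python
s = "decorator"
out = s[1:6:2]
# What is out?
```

s has length 9. The slice s[1:6:2] selects indices [1, 3, 5] (1->'e', 3->'o', 5->'a'), giving 'eoa'.

'eoa'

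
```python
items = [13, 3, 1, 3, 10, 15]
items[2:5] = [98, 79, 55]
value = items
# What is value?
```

items starts as [13, 3, 1, 3, 10, 15] (length 6). The slice items[2:5] covers indices [2, 3, 4] with values [1, 3, 10]. Replacing that slice with [98, 79, 55] (same length) produces [13, 3, 98, 79, 55, 15].

[13, 3, 98, 79, 55, 15]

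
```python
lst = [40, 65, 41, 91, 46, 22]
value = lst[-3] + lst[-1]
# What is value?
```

lst has length 6. Negative index -3 maps to positive index 6 + (-3) = 3. lst[3] = 91.
lst has length 6. Negative index -1 maps to positive index 6 + (-1) = 5. lst[5] = 22.
Sum: 91 + 22 = 113.

113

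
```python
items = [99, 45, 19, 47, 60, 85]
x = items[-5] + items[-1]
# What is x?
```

items has length 6. Negative index -5 maps to positive index 6 + (-5) = 1. items[1] = 45.
items has length 6. Negative index -1 maps to positive index 6 + (-1) = 5. items[5] = 85.
Sum: 45 + 85 = 130.

130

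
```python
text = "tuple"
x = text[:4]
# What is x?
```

text has length 5. The slice text[:4] selects indices [0, 1, 2, 3] (0->'t', 1->'u', 2->'p', 3->'l'), giving 'tupl'.

'tupl'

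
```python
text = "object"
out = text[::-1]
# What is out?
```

text has length 6. The slice text[::-1] selects indices [5, 4, 3, 2, 1, 0] (5->'t', 4->'c', 3->'e', 2->'j', 1->'b', 0->'o'), giving 'tcejbo'.

'tcejbo'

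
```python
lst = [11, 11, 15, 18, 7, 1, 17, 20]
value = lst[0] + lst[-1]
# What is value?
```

lst has length 8. lst[0] = 11.
lst has length 8. Negative index -1 maps to positive index 8 + (-1) = 7. lst[7] = 20.
Sum: 11 + 20 = 31.

31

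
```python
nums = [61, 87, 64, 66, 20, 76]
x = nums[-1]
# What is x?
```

nums has length 6. Negative index -1 maps to positive index 6 + (-1) = 5. nums[5] = 76.

76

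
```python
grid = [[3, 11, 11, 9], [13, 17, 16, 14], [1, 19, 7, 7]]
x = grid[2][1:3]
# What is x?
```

grid[2] = [1, 19, 7, 7]. grid[2] has length 4. The slice grid[2][1:3] selects indices [1, 2] (1->19, 2->7), giving [19, 7].

[19, 7]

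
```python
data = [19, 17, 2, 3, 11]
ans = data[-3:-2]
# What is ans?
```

data has length 5. The slice data[-3:-2] selects indices [2] (2->2), giving [2].

[2]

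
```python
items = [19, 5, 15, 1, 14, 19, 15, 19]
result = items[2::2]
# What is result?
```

items has length 8. The slice items[2::2] selects indices [2, 4, 6] (2->15, 4->14, 6->15), giving [15, 14, 15].

[15, 14, 15]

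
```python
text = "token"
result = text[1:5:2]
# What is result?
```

text has length 5. The slice text[1:5:2] selects indices [1, 3] (1->'o', 3->'e'), giving 'oe'.

'oe'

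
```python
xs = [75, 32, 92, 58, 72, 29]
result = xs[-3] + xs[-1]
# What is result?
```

xs has length 6. Negative index -3 maps to positive index 6 + (-3) = 3. xs[3] = 58.
xs has length 6. Negative index -1 maps to positive index 6 + (-1) = 5. xs[5] = 29.
Sum: 58 + 29 = 87.

87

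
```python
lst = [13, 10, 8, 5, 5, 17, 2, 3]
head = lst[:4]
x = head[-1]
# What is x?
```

lst has length 8. The slice lst[:4] selects indices [0, 1, 2, 3] (0->13, 1->10, 2->8, 3->5), giving [13, 10, 8, 5]. So head = [13, 10, 8, 5]. Then head[-1] = 5.

5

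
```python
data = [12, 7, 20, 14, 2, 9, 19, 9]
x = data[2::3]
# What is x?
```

data has length 8. The slice data[2::3] selects indices [2, 5] (2->20, 5->9), giving [20, 9].

[20, 9]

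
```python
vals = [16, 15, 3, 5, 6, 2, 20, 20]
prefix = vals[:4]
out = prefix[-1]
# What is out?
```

vals has length 8. The slice vals[:4] selects indices [0, 1, 2, 3] (0->16, 1->15, 2->3, 3->5), giving [16, 15, 3, 5]. So prefix = [16, 15, 3, 5]. Then prefix[-1] = 5.

5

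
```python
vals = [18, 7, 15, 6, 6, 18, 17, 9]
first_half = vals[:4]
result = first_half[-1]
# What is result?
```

vals has length 8. The slice vals[:4] selects indices [0, 1, 2, 3] (0->18, 1->7, 2->15, 3->6), giving [18, 7, 15, 6]. So first_half = [18, 7, 15, 6]. Then first_half[-1] = 6.

6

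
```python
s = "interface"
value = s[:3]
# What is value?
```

s has length 9. The slice s[:3] selects indices [0, 1, 2] (0->'i', 1->'n', 2->'t'), giving 'int'.

'int'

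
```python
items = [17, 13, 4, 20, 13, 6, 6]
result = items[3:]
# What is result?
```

items has length 7. The slice items[3:] selects indices [3, 4, 5, 6] (3->20, 4->13, 5->6, 6->6), giving [20, 13, 6, 6].

[20, 13, 6, 6]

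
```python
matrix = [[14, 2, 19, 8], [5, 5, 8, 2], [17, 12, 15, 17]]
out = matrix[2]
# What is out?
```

matrix has 3 rows. Row 2 is [17, 12, 15, 17].

[17, 12, 15, 17]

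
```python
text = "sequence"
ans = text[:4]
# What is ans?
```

text has length 8. The slice text[:4] selects indices [0, 1, 2, 3] (0->'s', 1->'e', 2->'q', 3->'u'), giving 'sequ'.

'sequ'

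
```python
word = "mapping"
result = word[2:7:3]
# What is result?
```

word has length 7. The slice word[2:7:3] selects indices [2, 5] (2->'p', 5->'n'), giving 'pn'.

'pn'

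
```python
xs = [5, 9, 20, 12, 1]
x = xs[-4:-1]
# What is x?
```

xs has length 5. The slice xs[-4:-1] selects indices [1, 2, 3] (1->9, 2->20, 3->12), giving [9, 20, 12].

[9, 20, 12]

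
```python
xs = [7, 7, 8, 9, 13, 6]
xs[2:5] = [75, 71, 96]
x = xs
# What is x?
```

xs starts as [7, 7, 8, 9, 13, 6] (length 6). The slice xs[2:5] covers indices [2, 3, 4] with values [8, 9, 13]. Replacing that slice with [75, 71, 96] (same length) produces [7, 7, 75, 71, 96, 6].

[7, 7, 75, 71, 96, 6]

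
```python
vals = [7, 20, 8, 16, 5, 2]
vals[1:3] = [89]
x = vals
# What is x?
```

vals starts as [7, 20, 8, 16, 5, 2] (length 6). The slice vals[1:3] covers indices [1, 2] with values [20, 8]. Replacing that slice with [89] (different length) produces [7, 89, 16, 5, 2].

[7, 89, 16, 5, 2]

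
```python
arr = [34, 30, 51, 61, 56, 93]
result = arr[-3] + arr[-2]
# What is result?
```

arr has length 6. Negative index -3 maps to positive index 6 + (-3) = 3. arr[3] = 61.
arr has length 6. Negative index -2 maps to positive index 6 + (-2) = 4. arr[4] = 56.
Sum: 61 + 56 = 117.

117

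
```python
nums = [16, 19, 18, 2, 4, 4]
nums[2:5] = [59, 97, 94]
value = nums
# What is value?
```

nums starts as [16, 19, 18, 2, 4, 4] (length 6). The slice nums[2:5] covers indices [2, 3, 4] with values [18, 2, 4]. Replacing that slice with [59, 97, 94] (same length) produces [16, 19, 59, 97, 94, 4].

[16, 19, 59, 97, 94, 4]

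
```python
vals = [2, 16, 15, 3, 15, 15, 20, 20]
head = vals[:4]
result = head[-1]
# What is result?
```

vals has length 8. The slice vals[:4] selects indices [0, 1, 2, 3] (0->2, 1->16, 2->15, 3->3), giving [2, 16, 15, 3]. So head = [2, 16, 15, 3]. Then head[-1] = 3.

3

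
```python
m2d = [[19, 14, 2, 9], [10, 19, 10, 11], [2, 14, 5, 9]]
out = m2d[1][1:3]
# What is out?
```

m2d[1] = [10, 19, 10, 11]. m2d[1] has length 4. The slice m2d[1][1:3] selects indices [1, 2] (1->19, 2->10), giving [19, 10].

[19, 10]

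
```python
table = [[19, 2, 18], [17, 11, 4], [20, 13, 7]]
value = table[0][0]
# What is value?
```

table[0] = [19, 2, 18]. Taking column 0 of that row yields 19.

19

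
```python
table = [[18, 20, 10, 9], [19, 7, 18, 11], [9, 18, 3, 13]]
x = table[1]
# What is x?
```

table has 3 rows. Row 1 is [19, 7, 18, 11].

[19, 7, 18, 11]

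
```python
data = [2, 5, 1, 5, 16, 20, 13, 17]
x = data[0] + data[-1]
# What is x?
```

data has length 8. data[0] = 2.
data has length 8. Negative index -1 maps to positive index 8 + (-1) = 7. data[7] = 17.
Sum: 2 + 17 = 19.

19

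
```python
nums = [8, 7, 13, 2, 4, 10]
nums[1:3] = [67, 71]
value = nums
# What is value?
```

nums starts as [8, 7, 13, 2, 4, 10] (length 6). The slice nums[1:3] covers indices [1, 2] with values [7, 13]. Replacing that slice with [67, 71] (same length) produces [8, 67, 71, 2, 4, 10].

[8, 67, 71, 2, 4, 10]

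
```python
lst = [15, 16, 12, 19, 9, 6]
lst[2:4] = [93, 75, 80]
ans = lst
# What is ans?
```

lst starts as [15, 16, 12, 19, 9, 6] (length 6). The slice lst[2:4] covers indices [2, 3] with values [12, 19]. Replacing that slice with [93, 75, 80] (different length) produces [15, 16, 93, 75, 80, 9, 6].

[15, 16, 93, 75, 80, 9, 6]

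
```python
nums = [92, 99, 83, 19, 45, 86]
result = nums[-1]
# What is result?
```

nums has length 6. Negative index -1 maps to positive index 6 + (-1) = 5. nums[5] = 86.

86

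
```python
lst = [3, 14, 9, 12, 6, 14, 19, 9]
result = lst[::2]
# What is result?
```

lst has length 8. The slice lst[::2] selects indices [0, 2, 4, 6] (0->3, 2->9, 4->6, 6->19), giving [3, 9, 6, 19].

[3, 9, 6, 19]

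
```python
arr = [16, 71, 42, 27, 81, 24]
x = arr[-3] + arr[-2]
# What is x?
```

arr has length 6. Negative index -3 maps to positive index 6 + (-3) = 3. arr[3] = 27.
arr has length 6. Negative index -2 maps to positive index 6 + (-2) = 4. arr[4] = 81.
Sum: 27 + 81 = 108.

108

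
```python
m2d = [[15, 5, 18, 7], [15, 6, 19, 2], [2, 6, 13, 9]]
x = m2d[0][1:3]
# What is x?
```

m2d[0] = [15, 5, 18, 7]. m2d[0] has length 4. The slice m2d[0][1:3] selects indices [1, 2] (1->5, 2->18), giving [5, 18].

[5, 18]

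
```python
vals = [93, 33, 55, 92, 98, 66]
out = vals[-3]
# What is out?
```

vals has length 6. Negative index -3 maps to positive index 6 + (-3) = 3. vals[3] = 92.

92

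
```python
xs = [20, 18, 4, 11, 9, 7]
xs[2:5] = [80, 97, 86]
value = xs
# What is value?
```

xs starts as [20, 18, 4, 11, 9, 7] (length 6). The slice xs[2:5] covers indices [2, 3, 4] with values [4, 11, 9]. Replacing that slice with [80, 97, 86] (same length) produces [20, 18, 80, 97, 86, 7].

[20, 18, 80, 97, 86, 7]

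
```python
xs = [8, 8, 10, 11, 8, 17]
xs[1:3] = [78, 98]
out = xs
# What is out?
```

xs starts as [8, 8, 10, 11, 8, 17] (length 6). The slice xs[1:3] covers indices [1, 2] with values [8, 10]. Replacing that slice with [78, 98] (same length) produces [8, 78, 98, 11, 8, 17].

[8, 78, 98, 11, 8, 17]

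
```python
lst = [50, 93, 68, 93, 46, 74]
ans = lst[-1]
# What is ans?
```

lst has length 6. Negative index -1 maps to positive index 6 + (-1) = 5. lst[5] = 74.

74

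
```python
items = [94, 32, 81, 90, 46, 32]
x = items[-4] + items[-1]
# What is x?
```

items has length 6. Negative index -4 maps to positive index 6 + (-4) = 2. items[2] = 81.
items has length 6. Negative index -1 maps to positive index 6 + (-1) = 5. items[5] = 32.
Sum: 81 + 32 = 113.

113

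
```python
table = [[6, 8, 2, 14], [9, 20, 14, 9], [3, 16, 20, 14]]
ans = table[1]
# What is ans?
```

table has 3 rows. Row 1 is [9, 20, 14, 9].

[9, 20, 14, 9]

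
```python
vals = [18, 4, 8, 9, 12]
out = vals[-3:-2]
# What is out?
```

vals has length 5. The slice vals[-3:-2] selects indices [2] (2->8), giving [8].

[8]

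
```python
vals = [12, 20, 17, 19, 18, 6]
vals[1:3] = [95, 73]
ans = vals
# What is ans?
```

vals starts as [12, 20, 17, 19, 18, 6] (length 6). The slice vals[1:3] covers indices [1, 2] with values [20, 17]. Replacing that slice with [95, 73] (same length) produces [12, 95, 73, 19, 18, 6].

[12, 95, 73, 19, 18, 6]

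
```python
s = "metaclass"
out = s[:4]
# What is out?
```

s has length 9. The slice s[:4] selects indices [0, 1, 2, 3] (0->'m', 1->'e', 2->'t', 3->'a'), giving 'meta'.

'meta'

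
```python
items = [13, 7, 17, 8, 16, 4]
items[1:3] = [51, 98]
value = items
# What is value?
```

items starts as [13, 7, 17, 8, 16, 4] (length 6). The slice items[1:3] covers indices [1, 2] with values [7, 17]. Replacing that slice with [51, 98] (same length) produces [13, 51, 98, 8, 16, 4].

[13, 51, 98, 8, 16, 4]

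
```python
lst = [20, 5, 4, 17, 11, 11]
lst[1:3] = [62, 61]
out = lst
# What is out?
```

lst starts as [20, 5, 4, 17, 11, 11] (length 6). The slice lst[1:3] covers indices [1, 2] with values [5, 4]. Replacing that slice with [62, 61] (same length) produces [20, 62, 61, 17, 11, 11].

[20, 62, 61, 17, 11, 11]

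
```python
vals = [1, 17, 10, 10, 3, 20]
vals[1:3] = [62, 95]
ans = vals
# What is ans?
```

vals starts as [1, 17, 10, 10, 3, 20] (length 6). The slice vals[1:3] covers indices [1, 2] with values [17, 10]. Replacing that slice with [62, 95] (same length) produces [1, 62, 95, 10, 3, 20].

[1, 62, 95, 10, 3, 20]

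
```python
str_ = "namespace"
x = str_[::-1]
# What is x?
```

str_ has length 9. The slice str_[::-1] selects indices [8, 7, 6, 5, 4, 3, 2, 1, 0] (8->'e', 7->'c', 6->'a', 5->'p', 4->'s', 3->'e', 2->'m', 1->'a', 0->'n'), giving 'ecapseman'.

'ecapseman'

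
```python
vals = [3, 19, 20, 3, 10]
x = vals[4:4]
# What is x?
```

vals has length 5. The slice vals[4:4] resolves to an empty index range, so the result is [].

[]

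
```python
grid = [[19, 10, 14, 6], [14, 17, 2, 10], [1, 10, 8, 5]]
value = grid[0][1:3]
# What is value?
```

grid[0] = [19, 10, 14, 6]. grid[0] has length 4. The slice grid[0][1:3] selects indices [1, 2] (1->10, 2->14), giving [10, 14].

[10, 14]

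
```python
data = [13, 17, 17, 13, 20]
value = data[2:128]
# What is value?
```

data has length 5. The slice data[2:128] selects indices [2, 3, 4] (2->17, 3->13, 4->20), giving [17, 13, 20].

[17, 13, 20]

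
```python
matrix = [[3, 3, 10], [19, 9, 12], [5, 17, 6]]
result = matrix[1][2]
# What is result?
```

matrix[1] = [19, 9, 12]. Taking column 2 of that row yields 12.

12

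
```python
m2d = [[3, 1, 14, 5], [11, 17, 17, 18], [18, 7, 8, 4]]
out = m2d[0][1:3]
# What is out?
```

m2d[0] = [3, 1, 14, 5]. m2d[0] has length 4. The slice m2d[0][1:3] selects indices [1, 2] (1->1, 2->14), giving [1, 14].

[1, 14]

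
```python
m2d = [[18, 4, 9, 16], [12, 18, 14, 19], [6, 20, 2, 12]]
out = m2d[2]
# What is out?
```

m2d has 3 rows. Row 2 is [6, 20, 2, 12].

[6, 20, 2, 12]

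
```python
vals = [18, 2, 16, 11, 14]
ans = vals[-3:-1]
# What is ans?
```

vals has length 5. The slice vals[-3:-1] selects indices [2, 3] (2->16, 3->11), giving [16, 11].

[16, 11]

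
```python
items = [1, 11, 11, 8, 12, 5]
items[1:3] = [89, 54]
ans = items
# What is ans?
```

items starts as [1, 11, 11, 8, 12, 5] (length 6). The slice items[1:3] covers indices [1, 2] with values [11, 11]. Replacing that slice with [89, 54] (same length) produces [1, 89, 54, 8, 12, 5].

[1, 89, 54, 8, 12, 5]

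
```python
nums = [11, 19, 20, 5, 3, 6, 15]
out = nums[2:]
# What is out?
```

nums has length 7. The slice nums[2:] selects indices [2, 3, 4, 5, 6] (2->20, 3->5, 4->3, 5->6, 6->15), giving [20, 5, 3, 6, 15].

[20, 5, 3, 6, 15]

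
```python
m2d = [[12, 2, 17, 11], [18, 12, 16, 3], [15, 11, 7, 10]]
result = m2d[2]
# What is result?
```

m2d has 3 rows. Row 2 is [15, 11, 7, 10].

[15, 11, 7, 10]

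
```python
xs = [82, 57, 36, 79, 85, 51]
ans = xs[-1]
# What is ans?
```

xs has length 6. Negative index -1 maps to positive index 6 + (-1) = 5. xs[5] = 51.

51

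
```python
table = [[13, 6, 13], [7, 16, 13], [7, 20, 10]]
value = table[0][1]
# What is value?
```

table[0] = [13, 6, 13]. Taking column 1 of that row yields 6.

6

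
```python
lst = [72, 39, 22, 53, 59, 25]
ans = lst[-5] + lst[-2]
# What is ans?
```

lst has length 6. Negative index -5 maps to positive index 6 + (-5) = 1. lst[1] = 39.
lst has length 6. Negative index -2 maps to positive index 6 + (-2) = 4. lst[4] = 59.
Sum: 39 + 59 = 98.

98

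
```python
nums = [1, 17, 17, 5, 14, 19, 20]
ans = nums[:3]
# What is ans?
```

nums has length 7. The slice nums[:3] selects indices [0, 1, 2] (0->1, 1->17, 2->17), giving [1, 17, 17].

[1, 17, 17]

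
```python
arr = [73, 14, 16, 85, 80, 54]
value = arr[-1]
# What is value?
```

arr has length 6. Negative index -1 maps to positive index 6 + (-1) = 5. arr[5] = 54.

54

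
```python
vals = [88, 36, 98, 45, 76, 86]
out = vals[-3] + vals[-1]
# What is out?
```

vals has length 6. Negative index -3 maps to positive index 6 + (-3) = 3. vals[3] = 45.
vals has length 6. Negative index -1 maps to positive index 6 + (-1) = 5. vals[5] = 86.
Sum: 45 + 86 = 131.

131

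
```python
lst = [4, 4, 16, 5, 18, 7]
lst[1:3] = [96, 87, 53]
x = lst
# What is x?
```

lst starts as [4, 4, 16, 5, 18, 7] (length 6). The slice lst[1:3] covers indices [1, 2] with values [4, 16]. Replacing that slice with [96, 87, 53] (different length) produces [4, 96, 87, 53, 5, 18, 7].

[4, 96, 87, 53, 5, 18, 7]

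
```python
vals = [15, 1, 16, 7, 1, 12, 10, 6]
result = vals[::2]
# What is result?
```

vals has length 8. The slice vals[::2] selects indices [0, 2, 4, 6] (0->15, 2->16, 4->1, 6->10), giving [15, 16, 1, 10].

[15, 16, 1, 10]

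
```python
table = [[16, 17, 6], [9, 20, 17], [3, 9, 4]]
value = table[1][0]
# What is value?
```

table[1] = [9, 20, 17]. Taking column 0 of that row yields 9.

9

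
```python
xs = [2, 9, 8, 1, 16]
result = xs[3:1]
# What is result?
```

xs has length 5. The slice xs[3:1] resolves to an empty index range, so the result is [].

[]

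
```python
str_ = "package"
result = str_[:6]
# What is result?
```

str_ has length 7. The slice str_[:6] selects indices [0, 1, 2, 3, 4, 5] (0->'p', 1->'a', 2->'c', 3->'k', 4->'a', 5->'g'), giving 'packag'.

'packag'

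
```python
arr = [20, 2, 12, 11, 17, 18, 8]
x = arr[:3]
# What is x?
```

arr has length 7. The slice arr[:3] selects indices [0, 1, 2] (0->20, 1->2, 2->12), giving [20, 2, 12].

[20, 2, 12]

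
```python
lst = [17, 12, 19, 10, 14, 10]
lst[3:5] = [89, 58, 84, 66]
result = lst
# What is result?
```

lst starts as [17, 12, 19, 10, 14, 10] (length 6). The slice lst[3:5] covers indices [3, 4] with values [10, 14]. Replacing that slice with [89, 58, 84, 66] (different length) produces [17, 12, 19, 89, 58, 84, 66, 10].

[17, 12, 19, 89, 58, 84, 66, 10]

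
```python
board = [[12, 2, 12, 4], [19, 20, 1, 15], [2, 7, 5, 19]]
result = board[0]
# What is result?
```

board has 3 rows. Row 0 is [12, 2, 12, 4].

[12, 2, 12, 4]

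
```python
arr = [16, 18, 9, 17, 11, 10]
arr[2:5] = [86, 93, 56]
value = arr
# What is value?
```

arr starts as [16, 18, 9, 17, 11, 10] (length 6). The slice arr[2:5] covers indices [2, 3, 4] with values [9, 17, 11]. Replacing that slice with [86, 93, 56] (same length) produces [16, 18, 86, 93, 56, 10].

[16, 18, 86, 93, 56, 10]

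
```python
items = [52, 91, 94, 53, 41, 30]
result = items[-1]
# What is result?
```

items has length 6. Negative index -1 maps to positive index 6 + (-1) = 5. items[5] = 30.

30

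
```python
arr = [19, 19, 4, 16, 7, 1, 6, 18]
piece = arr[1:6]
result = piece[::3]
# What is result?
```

arr has length 8. The slice arr[1:6] selects indices [1, 2, 3, 4, 5] (1->19, 2->4, 3->16, 4->7, 5->1), giving [19, 4, 16, 7, 1]. So piece = [19, 4, 16, 7, 1]. piece has length 5. The slice piece[::3] selects indices [0, 3] (0->19, 3->7), giving [19, 7].

[19, 7]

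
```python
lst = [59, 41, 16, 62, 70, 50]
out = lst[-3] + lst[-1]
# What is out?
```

lst has length 6. Negative index -3 maps to positive index 6 + (-3) = 3. lst[3] = 62.
lst has length 6. Negative index -1 maps to positive index 6 + (-1) = 5. lst[5] = 50.
Sum: 62 + 50 = 112.

112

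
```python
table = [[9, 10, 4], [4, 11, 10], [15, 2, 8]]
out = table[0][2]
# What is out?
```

table[0] = [9, 10, 4]. Taking column 2 of that row yields 4.

4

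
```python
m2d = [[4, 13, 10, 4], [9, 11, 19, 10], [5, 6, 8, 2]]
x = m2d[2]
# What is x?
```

m2d has 3 rows. Row 2 is [5, 6, 8, 2].

[5, 6, 8, 2]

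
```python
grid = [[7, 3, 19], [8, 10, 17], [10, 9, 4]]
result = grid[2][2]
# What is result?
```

grid[2] = [10, 9, 4]. Taking column 2 of that row yields 4.

4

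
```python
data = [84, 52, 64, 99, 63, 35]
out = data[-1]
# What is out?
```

data has length 6. Negative index -1 maps to positive index 6 + (-1) = 5. data[5] = 35.

35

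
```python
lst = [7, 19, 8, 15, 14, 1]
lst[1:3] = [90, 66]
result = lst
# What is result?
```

lst starts as [7, 19, 8, 15, 14, 1] (length 6). The slice lst[1:3] covers indices [1, 2] with values [19, 8]. Replacing that slice with [90, 66] (same length) produces [7, 90, 66, 15, 14, 1].

[7, 90, 66, 15, 14, 1]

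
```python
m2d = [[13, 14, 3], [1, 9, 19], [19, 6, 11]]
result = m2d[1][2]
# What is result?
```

m2d[1] = [1, 9, 19]. Taking column 2 of that row yields 19.

19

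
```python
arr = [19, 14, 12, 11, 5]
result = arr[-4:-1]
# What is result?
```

arr has length 5. The slice arr[-4:-1] selects indices [1, 2, 3] (1->14, 2->12, 3->11), giving [14, 12, 11].

[14, 12, 11]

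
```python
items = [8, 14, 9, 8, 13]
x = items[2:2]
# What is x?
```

items has length 5. The slice items[2:2] resolves to an empty index range, so the result is [].

[]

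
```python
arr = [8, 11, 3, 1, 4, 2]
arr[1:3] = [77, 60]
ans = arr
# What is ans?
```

arr starts as [8, 11, 3, 1, 4, 2] (length 6). The slice arr[1:3] covers indices [1, 2] with values [11, 3]. Replacing that slice with [77, 60] (same length) produces [8, 77, 60, 1, 4, 2].

[8, 77, 60, 1, 4, 2]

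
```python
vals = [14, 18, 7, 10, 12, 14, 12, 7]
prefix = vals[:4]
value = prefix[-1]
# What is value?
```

vals has length 8. The slice vals[:4] selects indices [0, 1, 2, 3] (0->14, 1->18, 2->7, 3->10), giving [14, 18, 7, 10]. So prefix = [14, 18, 7, 10]. Then prefix[-1] = 10.

10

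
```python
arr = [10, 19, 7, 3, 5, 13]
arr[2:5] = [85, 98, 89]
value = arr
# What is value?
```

arr starts as [10, 19, 7, 3, 5, 13] (length 6). The slice arr[2:5] covers indices [2, 3, 4] with values [7, 3, 5]. Replacing that slice with [85, 98, 89] (same length) produces [10, 19, 85, 98, 89, 13].

[10, 19, 85, 98, 89, 13]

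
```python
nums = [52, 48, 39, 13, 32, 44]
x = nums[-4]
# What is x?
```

nums has length 6. Negative index -4 maps to positive index 6 + (-4) = 2. nums[2] = 39.

39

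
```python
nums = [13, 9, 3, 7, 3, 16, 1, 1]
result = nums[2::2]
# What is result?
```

nums has length 8. The slice nums[2::2] selects indices [2, 4, 6] (2->3, 4->3, 6->1), giving [3, 3, 1].

[3, 3, 1]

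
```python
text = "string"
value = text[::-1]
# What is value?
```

text has length 6. The slice text[::-1] selects indices [5, 4, 3, 2, 1, 0] (5->'g', 4->'n', 3->'i', 2->'r', 1->'t', 0->'s'), giving 'gnirts'.

'gnirts'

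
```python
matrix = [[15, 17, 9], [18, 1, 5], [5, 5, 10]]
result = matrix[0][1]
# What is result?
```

matrix[0] = [15, 17, 9]. Taking column 1 of that row yields 17.

17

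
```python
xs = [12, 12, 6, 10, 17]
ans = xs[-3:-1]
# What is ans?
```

xs has length 5. The slice xs[-3:-1] selects indices [2, 3] (2->6, 3->10), giving [6, 10].

[6, 10]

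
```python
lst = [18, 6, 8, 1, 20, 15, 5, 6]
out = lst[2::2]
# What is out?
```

lst has length 8. The slice lst[2::2] selects indices [2, 4, 6] (2->8, 4->20, 6->5), giving [8, 20, 5].

[8, 20, 5]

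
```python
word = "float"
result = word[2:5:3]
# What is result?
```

word has length 5. The slice word[2:5:3] selects indices [2] (2->'o'), giving 'o'.

'o'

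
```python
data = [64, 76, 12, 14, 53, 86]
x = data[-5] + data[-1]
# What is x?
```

data has length 6. Negative index -5 maps to positive index 6 + (-5) = 1. data[1] = 76.
data has length 6. Negative index -1 maps to positive index 6 + (-1) = 5. data[5] = 86.
Sum: 76 + 86 = 162.

162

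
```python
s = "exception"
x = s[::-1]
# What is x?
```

s has length 9. The slice s[::-1] selects indices [8, 7, 6, 5, 4, 3, 2, 1, 0] (8->'n', 7->'o', 6->'i', 5->'t', 4->'p', 3->'e', 2->'c', 1->'x', 0->'e'), giving 'noitpecxe'.

'noitpecxe'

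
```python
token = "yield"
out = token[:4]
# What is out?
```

token has length 5. The slice token[:4] selects indices [0, 1, 2, 3] (0->'y', 1->'i', 2->'e', 3->'l'), giving 'yiel'.

'yiel'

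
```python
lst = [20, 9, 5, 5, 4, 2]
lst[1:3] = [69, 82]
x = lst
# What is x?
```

lst starts as [20, 9, 5, 5, 4, 2] (length 6). The slice lst[1:3] covers indices [1, 2] with values [9, 5]. Replacing that slice with [69, 82] (same length) produces [20, 69, 82, 5, 4, 2].

[20, 69, 82, 5, 4, 2]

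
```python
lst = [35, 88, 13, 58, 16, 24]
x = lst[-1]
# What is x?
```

lst has length 6. Negative index -1 maps to positive index 6 + (-1) = 5. lst[5] = 24.

24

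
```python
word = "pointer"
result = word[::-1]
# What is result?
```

word has length 7. The slice word[::-1] selects indices [6, 5, 4, 3, 2, 1, 0] (6->'r', 5->'e', 4->'t', 3->'n', 2->'i', 1->'o', 0->'p'), giving 'retniop'.

'retniop'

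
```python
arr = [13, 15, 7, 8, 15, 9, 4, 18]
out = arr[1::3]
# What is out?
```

arr has length 8. The slice arr[1::3] selects indices [1, 4, 7] (1->15, 4->15, 7->18), giving [15, 15, 18].

[15, 15, 18]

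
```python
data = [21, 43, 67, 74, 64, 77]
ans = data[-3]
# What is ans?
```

data has length 6. Negative index -3 maps to positive index 6 + (-3) = 3. data[3] = 74.

74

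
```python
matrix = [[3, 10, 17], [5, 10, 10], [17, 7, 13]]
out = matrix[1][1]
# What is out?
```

matrix[1] = [5, 10, 10]. Taking column 1 of that row yields 10.

10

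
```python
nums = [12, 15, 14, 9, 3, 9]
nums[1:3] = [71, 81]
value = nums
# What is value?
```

nums starts as [12, 15, 14, 9, 3, 9] (length 6). The slice nums[1:3] covers indices [1, 2] with values [15, 14]. Replacing that slice with [71, 81] (same length) produces [12, 71, 81, 9, 3, 9].

[12, 71, 81, 9, 3, 9]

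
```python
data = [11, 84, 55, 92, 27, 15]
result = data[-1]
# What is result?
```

data has length 6. Negative index -1 maps to positive index 6 + (-1) = 5. data[5] = 15.

15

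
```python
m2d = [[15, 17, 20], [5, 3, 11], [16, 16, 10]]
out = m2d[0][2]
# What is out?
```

m2d[0] = [15, 17, 20]. Taking column 2 of that row yields 20.

20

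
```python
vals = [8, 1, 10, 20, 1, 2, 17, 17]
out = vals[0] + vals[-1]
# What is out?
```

vals has length 8. vals[0] = 8.
vals has length 8. Negative index -1 maps to positive index 8 + (-1) = 7. vals[7] = 17.
Sum: 8 + 17 = 25.

25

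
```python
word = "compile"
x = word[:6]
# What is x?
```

word has length 7. The slice word[:6] selects indices [0, 1, 2, 3, 4, 5] (0->'c', 1->'o', 2->'m', 3->'p', 4->'i', 5->'l'), giving 'compil'.

'compil'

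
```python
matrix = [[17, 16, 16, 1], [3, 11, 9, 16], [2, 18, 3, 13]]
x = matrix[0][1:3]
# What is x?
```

matrix[0] = [17, 16, 16, 1]. matrix[0] has length 4. The slice matrix[0][1:3] selects indices [1, 2] (1->16, 2->16), giving [16, 16].

[16, 16]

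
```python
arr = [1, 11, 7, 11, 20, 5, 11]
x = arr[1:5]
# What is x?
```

arr has length 7. The slice arr[1:5] selects indices [1, 2, 3, 4] (1->11, 2->7, 3->11, 4->20), giving [11, 7, 11, 20].

[11, 7, 11, 20]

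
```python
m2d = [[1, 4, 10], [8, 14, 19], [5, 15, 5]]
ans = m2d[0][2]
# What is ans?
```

m2d[0] = [1, 4, 10]. Taking column 2 of that row yields 10.

10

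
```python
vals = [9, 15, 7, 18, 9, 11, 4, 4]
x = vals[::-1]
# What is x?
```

vals has length 8. The slice vals[::-1] selects indices [7, 6, 5, 4, 3, 2, 1, 0] (7->4, 6->4, 5->11, 4->9, 3->18, 2->7, 1->15, 0->9), giving [4, 4, 11, 9, 18, 7, 15, 9].

[4, 4, 11, 9, 18, 7, 15, 9]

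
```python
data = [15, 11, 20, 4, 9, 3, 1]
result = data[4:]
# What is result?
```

data has length 7. The slice data[4:] selects indices [4, 5, 6] (4->9, 5->3, 6->1), giving [9, 3, 1].

[9, 3, 1]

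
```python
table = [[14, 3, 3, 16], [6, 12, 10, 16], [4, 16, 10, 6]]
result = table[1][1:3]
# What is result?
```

table[1] = [6, 12, 10, 16]. table[1] has length 4. The slice table[1][1:3] selects indices [1, 2] (1->12, 2->10), giving [12, 10].

[12, 10]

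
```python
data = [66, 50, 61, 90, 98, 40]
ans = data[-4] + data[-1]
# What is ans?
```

data has length 6. Negative index -4 maps to positive index 6 + (-4) = 2. data[2] = 61.
data has length 6. Negative index -1 maps to positive index 6 + (-1) = 5. data[5] = 40.
Sum: 61 + 40 = 101.

101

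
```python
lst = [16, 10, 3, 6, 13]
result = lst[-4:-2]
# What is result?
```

lst has length 5. The slice lst[-4:-2] selects indices [1, 2] (1->10, 2->3), giving [10, 3].

[10, 3]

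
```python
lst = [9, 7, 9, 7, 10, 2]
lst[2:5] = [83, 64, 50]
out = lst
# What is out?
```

lst starts as [9, 7, 9, 7, 10, 2] (length 6). The slice lst[2:5] covers indices [2, 3, 4] with values [9, 7, 10]. Replacing that slice with [83, 64, 50] (same length) produces [9, 7, 83, 64, 50, 2].

[9, 7, 83, 64, 50, 2]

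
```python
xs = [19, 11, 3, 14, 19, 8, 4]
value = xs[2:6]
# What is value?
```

xs has length 7. The slice xs[2:6] selects indices [2, 3, 4, 5] (2->3, 3->14, 4->19, 5->8), giving [3, 14, 19, 8].

[3, 14, 19, 8]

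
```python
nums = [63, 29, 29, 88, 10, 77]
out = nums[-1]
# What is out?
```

nums has length 6. Negative index -1 maps to positive index 6 + (-1) = 5. nums[5] = 77.

77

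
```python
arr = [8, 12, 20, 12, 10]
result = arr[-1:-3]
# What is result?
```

arr has length 5. The slice arr[-1:-3] resolves to an empty index range, so the result is [].

[]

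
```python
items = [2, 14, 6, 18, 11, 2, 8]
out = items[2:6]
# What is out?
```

items has length 7. The slice items[2:6] selects indices [2, 3, 4, 5] (2->6, 3->18, 4->11, 5->2), giving [6, 18, 11, 2].

[6, 18, 11, 2]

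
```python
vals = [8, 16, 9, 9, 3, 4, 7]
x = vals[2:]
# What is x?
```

vals has length 7. The slice vals[2:] selects indices [2, 3, 4, 5, 6] (2->9, 3->9, 4->3, 5->4, 6->7), giving [9, 9, 3, 4, 7].

[9, 9, 3, 4, 7]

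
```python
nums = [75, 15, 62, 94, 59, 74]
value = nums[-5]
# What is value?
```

nums has length 6. Negative index -5 maps to positive index 6 + (-5) = 1. nums[1] = 15.

15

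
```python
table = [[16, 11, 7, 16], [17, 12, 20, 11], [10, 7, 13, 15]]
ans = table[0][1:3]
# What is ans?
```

table[0] = [16, 11, 7, 16]. table[0] has length 4. The slice table[0][1:3] selects indices [1, 2] (1->11, 2->7), giving [11, 7].

[11, 7]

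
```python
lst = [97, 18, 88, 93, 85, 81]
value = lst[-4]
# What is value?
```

lst has length 6. Negative index -4 maps to positive index 6 + (-4) = 2. lst[2] = 88.

88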